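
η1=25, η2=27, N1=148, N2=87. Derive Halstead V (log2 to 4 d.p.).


Formula: V = N * log2(η), where N = N1 + N2 and η = η1 + η2
η = 25 + 27 = 52
N = 148 + 87 = 235
log2(52) ≈ 5.7004
V = 235 * 5.7004 = 1339.59

1339.59


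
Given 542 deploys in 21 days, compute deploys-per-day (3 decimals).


Formula: deployments per day = releases / days
= 542 / 21
= 25.81 deploys/day
(equivalently, 180.67 deploys/week)

25.81 deploys/day


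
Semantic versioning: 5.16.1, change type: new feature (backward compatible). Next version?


Current: 5.16.1
Change category: 'new feature (backward compatible)' → minor bump
SemVer rule: minor bump → increment MINOR, reset PATCH to 0 (MAJOR unchanged)
New: 5.17.0

5.17.0


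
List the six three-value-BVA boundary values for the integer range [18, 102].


Range: [18, 102]
Boundaries: just below min, min, min+1, max-1, max, just above max
Values: [17, 18, 19, 101, 102, 103]

[17, 18, 19, 101, 102, 103]


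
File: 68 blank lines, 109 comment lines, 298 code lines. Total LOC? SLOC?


Total LOC = blank + comment + code
Total LOC = 68 + 109 + 298 = 475
SLOC (source only) = code = 298

Total LOC: 475, SLOC: 298


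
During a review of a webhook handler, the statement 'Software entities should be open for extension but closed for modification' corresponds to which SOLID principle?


This describes the Open/Closed Principle (OCP)

Open/Closed Principle (OCP)


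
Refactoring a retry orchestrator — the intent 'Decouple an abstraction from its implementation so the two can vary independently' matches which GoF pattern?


This matches the Bridge pattern

Bridge


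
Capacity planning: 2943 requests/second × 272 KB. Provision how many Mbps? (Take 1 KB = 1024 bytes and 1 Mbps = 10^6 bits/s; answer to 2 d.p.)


Formula: Mbps = payload_bytes * RPS * 8 / 1e6
Payload per request = 272 KB = 272 * 1024 = 278528 bytes
Total bytes/sec = 278528 * 2943 = 819707904
Total bits/sec = 819707904 * 8 = 6557663232
Mbps = 6557663232 / 1e6 = 6557.66

6557.66 Mbps


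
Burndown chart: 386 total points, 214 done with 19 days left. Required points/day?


Formula: Required rate = Remaining points / Days left
Remaining = 386 - 214 = 172 points
Required rate = 172 / 19 = 9.05 points/day

9.05 points/day


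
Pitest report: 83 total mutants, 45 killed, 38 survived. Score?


Mutation score = killed / total * 100
Mutation score = 45 / 83 * 100
Mutation score = 54.22%

54.22%


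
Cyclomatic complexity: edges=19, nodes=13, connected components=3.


Formula: V(G) = E - N + 2P
V(G) = 19 - 13 + 2*3
V(G) = 6 + 6
V(G) = 12

12


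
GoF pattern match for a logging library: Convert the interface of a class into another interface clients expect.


This matches the Adapter pattern

Adapter


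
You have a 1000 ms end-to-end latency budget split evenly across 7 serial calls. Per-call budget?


Formula: per_stage = total_budget / stages
per_stage = 1000 / 7
per_stage = 142.86 ms

142.86 ms


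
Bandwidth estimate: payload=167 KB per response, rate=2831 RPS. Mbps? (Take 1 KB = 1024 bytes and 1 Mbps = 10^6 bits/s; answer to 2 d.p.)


Formula: Mbps = payload_bytes * RPS * 8 / 1e6
Payload per request = 167 KB = 167 * 1024 = 171008 bytes
Total bytes/sec = 171008 * 2831 = 484123648
Total bits/sec = 484123648 * 8 = 3872989184
Mbps = 3872989184 / 1e6 = 3872.99

3872.99 Mbps


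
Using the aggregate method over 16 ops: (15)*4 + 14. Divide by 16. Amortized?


Formula: Amortized cost = Total cost / Operations
Total cost = (15 * 4) + (1 * 14)
Total cost = 60 + 14 = 74
Amortized = 74 / 16 = 4.625

4.625


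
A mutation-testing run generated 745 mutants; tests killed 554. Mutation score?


Mutation score = killed / total * 100
Mutation score = 554 / 745 * 100
Mutation score = 74.36%

74.36%


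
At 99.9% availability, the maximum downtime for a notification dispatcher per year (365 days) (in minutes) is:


Formula: allowed downtime = period * (100 - SLA) / 100
Period (year (365 days)) = 525600 minutes
Unavailability fraction = (100 - 99.9) / 100
Allowed downtime = 525600 * (100 - 99.9) / 100
Allowed downtime = 525.6 minutes

525.6 minutes


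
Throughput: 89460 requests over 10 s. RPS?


Formula: throughput = requests / seconds
throughput = 89460 / 10
throughput = 8946.0 requests/second

8946.0 requests/second


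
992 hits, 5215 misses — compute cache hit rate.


Formula: hit rate = hits / (hits + misses) * 100
hit rate = 992 / (992 + 5215) * 100
hit rate = 992 / 6207 * 100
hit rate = 15.98%

15.98%


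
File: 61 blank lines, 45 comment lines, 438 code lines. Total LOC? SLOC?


Total LOC = blank + comment + code
Total LOC = 61 + 45 + 438 = 544
SLOC (source only) = code = 438

Total LOC: 544, SLOC: 438


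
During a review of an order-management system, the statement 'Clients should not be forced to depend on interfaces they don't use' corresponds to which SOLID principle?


This describes the Interface Segregation Principle (ISP)

Interface Segregation Principle (ISP)


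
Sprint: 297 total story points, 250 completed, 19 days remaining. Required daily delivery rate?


Formula: Required rate = Remaining points / Days left
Remaining = 297 - 250 = 47 points
Required rate = 47 / 19 = 2.47 points/day

2.47 points/day


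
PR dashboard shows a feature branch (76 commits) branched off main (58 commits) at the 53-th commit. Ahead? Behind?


Common ancestor: commit #53
feature commits after divergence: 76 - 53 = 23
main commits after divergence: 58 - 53 = 5
feature is 23 commits ahead of main
main is 5 commits ahead of feature

feature ahead: 23, main ahead: 5


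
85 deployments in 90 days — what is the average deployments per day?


Formula: deployments per day = releases / days
= 85 / 90
= 0.944 deploys/day
(equivalently, 6.61 deploys/week)

0.944 deploys/day


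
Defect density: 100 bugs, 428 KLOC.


Defect density = defects / KLOC
Defect density = 100 / 428
Defect density = 0.234 defects/KLOC

0.234 defects/KLOC


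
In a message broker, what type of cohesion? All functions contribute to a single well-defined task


Reasoning: Best: single purpose
Type: Functional cohesion

Functional cohesion


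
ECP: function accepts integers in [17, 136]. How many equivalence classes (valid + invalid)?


Valid range: [17, 136]
Class 1: x < 17 — invalid
Class 2: 17 ≤ x ≤ 136 — valid
Class 3: x > 136 — invalid
Total equivalence classes: 3

3 equivalence classes


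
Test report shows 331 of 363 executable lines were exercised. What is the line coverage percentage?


Coverage = covered / total * 100
Coverage = 331 / 363 * 100
Coverage = 91.18%

91.18%


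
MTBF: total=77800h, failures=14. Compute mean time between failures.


Formula: MTBF = Total operating time / Number of failures
MTBF = 77800 / 14
MTBF = 5557.14 hours

5557.14 hours


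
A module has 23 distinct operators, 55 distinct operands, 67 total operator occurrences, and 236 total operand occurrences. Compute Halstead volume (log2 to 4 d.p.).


Formula: V = N * log2(η), where N = N1 + N2 and η = η1 + η2
η = 23 + 55 = 78
N = 67 + 236 = 303
log2(78) ≈ 6.2854
V = 303 * 6.2854 = 1904.48

1904.48


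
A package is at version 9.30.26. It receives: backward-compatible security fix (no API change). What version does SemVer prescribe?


Current: 9.30.26
Change category: 'backward-compatible security fix (no API change)' → patch bump
SemVer rule: patch bump → increment PATCH (MAJOR and MINOR unchanged)
New: 9.30.27

9.30.27


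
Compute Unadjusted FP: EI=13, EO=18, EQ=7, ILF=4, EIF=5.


UFP = EI*4 + EO*5 + EQ*4 + ILF*10 + EIF*7
UFP = 13*4 + 18*5 + 7*4 + 4*10 + 5*7
UFP = 52 + 90 + 28 + 40 + 35
UFP = 245

245


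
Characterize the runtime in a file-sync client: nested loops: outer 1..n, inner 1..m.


Reasoning: product of independent bounds
Complexity: O(n*m)

O(n*m)


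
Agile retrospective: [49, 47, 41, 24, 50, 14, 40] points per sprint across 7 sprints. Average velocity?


Formula: Avg velocity = Total points / Number of sprints
Points: [49, 47, 41, 24, 50, 14, 40]
Sum = 49 + 47 + 41 + 24 + 50 + 14 + 40 = 265
Avg velocity = 265 / 7 = 37.86 points/sprint

37.86 points/sprint


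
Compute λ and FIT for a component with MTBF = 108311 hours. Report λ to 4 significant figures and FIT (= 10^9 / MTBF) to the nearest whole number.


Formula: λ = 1 / MTBF; FIT = λ × 1e9 = 1e9 / MTBF
λ = 1 / 108311 ≈ 9.233e-06 failures/hour
FIT = 1e9 / 108311 ≈ 9233 failures per 1e9 hours (nearest whole number)

λ = 9.233e-06 /h, FIT = 9233


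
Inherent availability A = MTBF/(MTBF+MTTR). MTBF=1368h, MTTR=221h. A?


Availability = MTBF / (MTBF + MTTR)
Availability = 1368 / (1368 + 221)
Availability = 1368 / 1589
Availability = 86.0919%

86.0919%


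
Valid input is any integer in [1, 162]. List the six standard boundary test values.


Range: [1, 162]
Boundaries: just below min, min, min+1, max-1, max, just above max
Values: [0, 1, 2, 161, 162, 163]

[0, 1, 2, 161, 162, 163]


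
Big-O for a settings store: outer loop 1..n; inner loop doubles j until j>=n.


Reasoning: linear outer times logarithmic inner
Complexity: O(n log n)

O(n log n)


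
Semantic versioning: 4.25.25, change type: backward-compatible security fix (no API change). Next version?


Current: 4.25.25
Change category: 'backward-compatible security fix (no API change)' → patch bump
SemVer rule: patch bump → increment PATCH (MAJOR and MINOR unchanged)
New: 4.25.26

4.25.26


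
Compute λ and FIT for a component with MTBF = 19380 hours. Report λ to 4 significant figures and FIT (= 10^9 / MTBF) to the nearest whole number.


Formula: λ = 1 / MTBF; FIT = λ × 1e9 = 1e9 / MTBF
λ = 1 / 19380 ≈ 5.160e-05 failures/hour
FIT = 1e9 / 19380 ≈ 51600 failures per 1e9 hours (nearest whole number)

λ = 5.160e-05 /h, FIT = 51600


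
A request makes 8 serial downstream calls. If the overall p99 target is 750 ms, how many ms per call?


Formula: per_stage = total_budget / stages
per_stage = 750 / 8
per_stage = 93.75 ms

93.75 ms


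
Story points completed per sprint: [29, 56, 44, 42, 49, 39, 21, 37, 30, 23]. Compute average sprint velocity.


Formula: Avg velocity = Total points / Number of sprints
Points: [29, 56, 44, 42, 49, 39, 21, 37, 30, 23]
Sum = 29 + 56 + 44 + 42 + 49 + 39 + 21 + 37 + 30 + 23 = 370
Avg velocity = 370 / 10 = 37.0 points/sprint

37.0 points/sprint


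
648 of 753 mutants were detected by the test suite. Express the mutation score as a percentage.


Mutation score = killed / total * 100
Mutation score = 648 / 753 * 100
Mutation score = 86.06%

86.06%


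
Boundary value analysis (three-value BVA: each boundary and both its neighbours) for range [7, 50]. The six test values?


Range: [7, 50]
Boundaries: just below min, min, min+1, max-1, max, just above max
Values: [6, 7, 8, 49, 50, 51]

[6, 7, 8, 49, 50, 51]


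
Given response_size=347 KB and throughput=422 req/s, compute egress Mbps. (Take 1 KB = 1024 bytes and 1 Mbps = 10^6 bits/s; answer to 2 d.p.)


Formula: Mbps = payload_bytes * RPS * 8 / 1e6
Payload per request = 347 KB = 347 * 1024 = 355328 bytes
Total bytes/sec = 355328 * 422 = 149948416
Total bits/sec = 149948416 * 8 = 1199587328
Mbps = 1199587328 / 1e6 = 1199.59

1199.59 Mbps


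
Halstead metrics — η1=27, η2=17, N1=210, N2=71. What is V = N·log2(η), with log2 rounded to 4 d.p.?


Formula: V = N * log2(η), where N = N1 + N2 and η = η1 + η2
η = 27 + 17 = 44
N = 210 + 71 = 281
log2(44) ≈ 5.4594
V = 281 * 5.4594 = 1534.09

1534.09


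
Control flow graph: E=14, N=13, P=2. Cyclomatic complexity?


Formula: V(G) = E - N + 2P
V(G) = 14 - 13 + 2*2
V(G) = 1 + 4
V(G) = 5

5


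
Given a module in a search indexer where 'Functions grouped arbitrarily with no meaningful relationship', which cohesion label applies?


Reasoning: Worst: random grouping
Type: Coincidental cohesion

Coincidental cohesion


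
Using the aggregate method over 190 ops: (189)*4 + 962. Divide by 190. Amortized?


Formula: Amortized cost = Total cost / Operations
Total cost = (189 * 4) + (1 * 962)
Total cost = 756 + 962 = 1718
Amortized = 1718 / 190 = 9.0421

9.0421


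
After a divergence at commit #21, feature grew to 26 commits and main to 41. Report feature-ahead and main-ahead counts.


Common ancestor: commit #21
feature commits after divergence: 26 - 21 = 5
main commits after divergence: 41 - 21 = 20
feature is 5 commits ahead of main
main is 20 commits ahead of feature

feature ahead: 5, main ahead: 20


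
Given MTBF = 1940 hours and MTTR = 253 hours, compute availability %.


Availability = MTBF / (MTBF + MTTR)
Availability = 1940 / (1940 + 253)
Availability = 1940 / 2193
Availability = 88.4633%

88.4633%


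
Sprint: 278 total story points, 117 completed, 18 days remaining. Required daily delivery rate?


Formula: Required rate = Remaining points / Days left
Remaining = 278 - 117 = 161 points
Required rate = 161 / 18 = 8.94 points/day

8.94 points/day


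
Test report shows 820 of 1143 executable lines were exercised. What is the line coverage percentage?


Coverage = covered / total * 100
Coverage = 820 / 1143 * 100
Coverage = 71.74%

71.74%


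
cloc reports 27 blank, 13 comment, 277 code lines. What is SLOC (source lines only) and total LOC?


Total LOC = blank + comment + code
Total LOC = 27 + 13 + 277 = 317
SLOC (source only) = code = 277

Total LOC: 317, SLOC: 277


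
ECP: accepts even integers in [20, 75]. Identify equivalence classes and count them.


Constraint: even integers in [20, 75]
Class 1: x < 20 — out-of-range invalid
Class 2: x in [20,75] but odd — wrong type invalid
Class 3: x in [20,75] and even — valid
Class 4: x > 75 — out-of-range invalid
Total equivalence classes: 4

4 equivalence classes


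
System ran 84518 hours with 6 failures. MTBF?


Formula: MTBF = Total operating time / Number of failures
MTBF = 84518 / 6
MTBF = 14086.33 hours

14086.33 hours


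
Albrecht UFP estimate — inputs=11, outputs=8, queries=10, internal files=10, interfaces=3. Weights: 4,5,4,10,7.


UFP = EI*4 + EO*5 + EQ*4 + ILF*10 + EIF*7
UFP = 11*4 + 8*5 + 10*4 + 10*10 + 3*7
UFP = 44 + 40 + 40 + 100 + 21
UFP = 245

245


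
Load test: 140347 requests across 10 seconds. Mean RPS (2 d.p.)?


Formula: throughput = requests / seconds
throughput = 140347 / 10
throughput = 14034.7 requests/second

14034.7 requests/second


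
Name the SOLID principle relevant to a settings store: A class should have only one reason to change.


This describes the Single Responsibility Principle (SRP)

Single Responsibility Principle (SRP)


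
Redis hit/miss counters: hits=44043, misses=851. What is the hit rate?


Formula: hit rate = hits / (hits + misses) * 100
hit rate = 44043 / (44043 + 851) * 100
hit rate = 44043 / 44894 * 100
hit rate = 98.1%

98.1%


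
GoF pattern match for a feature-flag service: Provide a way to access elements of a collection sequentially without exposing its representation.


This matches the Iterator pattern

Iterator


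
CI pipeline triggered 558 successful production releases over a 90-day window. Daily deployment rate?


Formula: deployments per day = releases / days
= 558 / 90
= 6.2 deploys/day
(equivalently, 43.4 deploys/week)

6.2 deploys/day


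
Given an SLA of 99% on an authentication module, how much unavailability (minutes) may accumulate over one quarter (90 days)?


Formula: allowed downtime = period * (100 - SLA) / 100
Period (quarter (90 days)) = 129600 minutes
Unavailability fraction = (100 - 99.0) / 100
Allowed downtime = 129600 * (100 - 99.0) / 100
Allowed downtime = 1296.0 minutes

1296.0 minutes


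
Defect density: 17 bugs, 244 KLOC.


Defect density = defects / KLOC
Defect density = 17 / 244
Defect density = 0.07 defects/KLOC

0.07 defects/KLOC


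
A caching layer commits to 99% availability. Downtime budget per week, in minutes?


Formula: allowed downtime = period * (100 - SLA) / 100
Period (week) = 10080 minutes
Unavailability fraction = (100 - 99.0) / 100
Allowed downtime = 10080 * (100 - 99.0) / 100
Allowed downtime = 100.8 minutes

100.8 minutes


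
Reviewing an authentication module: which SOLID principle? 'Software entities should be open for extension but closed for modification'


This describes the Open/Closed Principle (OCP)

Open/Closed Principle (OCP)


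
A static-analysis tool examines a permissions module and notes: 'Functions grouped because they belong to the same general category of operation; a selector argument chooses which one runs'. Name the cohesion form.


Reasoning: Grouped by category of activity, not by data or sequence
Type: Logical cohesion

Logical cohesion


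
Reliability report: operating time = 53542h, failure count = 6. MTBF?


Formula: MTBF = Total operating time / Number of failures
MTBF = 53542 / 6
MTBF = 8923.67 hours

8923.67 hours


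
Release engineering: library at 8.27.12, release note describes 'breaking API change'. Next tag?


Current: 8.27.12
Change category: 'breaking API change' → major bump
SemVer rule: major bump → increment MAJOR, reset MINOR and PATCH to 0
New: 9.0.0

9.0.0


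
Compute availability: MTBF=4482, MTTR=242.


Availability = MTBF / (MTBF + MTTR)
Availability = 4482 / (4482 + 242)
Availability = 4482 / 4724
Availability = 94.8772%

94.8772%


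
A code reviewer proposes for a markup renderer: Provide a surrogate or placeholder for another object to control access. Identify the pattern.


This matches the Proxy pattern

Proxy


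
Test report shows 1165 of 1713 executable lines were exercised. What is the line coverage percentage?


Coverage = covered / total * 100
Coverage = 1165 / 1713 * 100
Coverage = 68.01%

68.01%


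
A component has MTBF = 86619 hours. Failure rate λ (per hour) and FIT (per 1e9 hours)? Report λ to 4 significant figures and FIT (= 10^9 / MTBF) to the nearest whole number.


Formula: λ = 1 / MTBF; FIT = λ × 1e9 = 1e9 / MTBF
λ = 1 / 86619 ≈ 1.154e-05 failures/hour
FIT = 1e9 / 86619 ≈ 11545 failures per 1e9 hours (nearest whole number)

λ = 1.154e-05 /h, FIT = 11545


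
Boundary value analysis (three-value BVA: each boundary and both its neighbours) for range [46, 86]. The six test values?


Range: [46, 86]
Boundaries: just below min, min, min+1, max-1, max, just above max
Values: [45, 46, 47, 85, 86, 87]

[45, 46, 47, 85, 86, 87]


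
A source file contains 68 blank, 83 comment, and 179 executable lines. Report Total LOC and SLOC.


Total LOC = blank + comment + code
Total LOC = 68 + 83 + 179 = 330
SLOC (source only) = code = 179

Total LOC: 330, SLOC: 179


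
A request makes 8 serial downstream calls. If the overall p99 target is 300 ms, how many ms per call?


Formula: per_stage = total_budget / stages
per_stage = 300 / 8
per_stage = 37.5 ms

37.5 ms


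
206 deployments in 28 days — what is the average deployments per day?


Formula: deployments per day = releases / days
= 206 / 28
= 7.357 deploys/day
(equivalently, 51.5 deploys/week)

7.357 deploys/day


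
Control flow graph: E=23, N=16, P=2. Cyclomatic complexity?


Formula: V(G) = E - N + 2P
V(G) = 23 - 16 + 2*2
V(G) = 7 + 4
V(G) = 11

11


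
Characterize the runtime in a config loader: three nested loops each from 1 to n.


Reasoning: three levels of nesting over n
Complexity: O(n^3)

O(n^3)


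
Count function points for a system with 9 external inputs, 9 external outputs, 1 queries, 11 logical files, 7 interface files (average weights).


UFP = EI*4 + EO*5 + EQ*4 + ILF*10 + EIF*7
UFP = 9*4 + 9*5 + 1*4 + 11*10 + 7*7
UFP = 36 + 45 + 4 + 110 + 49
UFP = 244

244


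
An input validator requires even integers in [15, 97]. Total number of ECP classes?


Constraint: even integers in [15, 97]
Class 1: x < 15 — out-of-range invalid
Class 2: x in [15,97] but odd — wrong type invalid
Class 3: x in [15,97] and even — valid
Class 4: x > 97 — out-of-range invalid
Total equivalence classes: 4

4 equivalence classes


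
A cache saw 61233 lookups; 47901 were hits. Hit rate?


Formula: hit rate = hits / (hits + misses) * 100
hit rate = 47901 / (47901 + 13332) * 100
hit rate = 47901 / 61233 * 100
hit rate = 78.23%

78.23%


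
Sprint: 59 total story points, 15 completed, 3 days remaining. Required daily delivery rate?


Formula: Required rate = Remaining points / Days left
Remaining = 59 - 15 = 44 points
Required rate = 44 / 3 = 14.67 points/day

14.67 points/day


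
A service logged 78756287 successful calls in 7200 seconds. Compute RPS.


Formula: throughput = requests / seconds
throughput = 78756287 / 7200
throughput = 10938.37 requests/second

10938.37 requests/second


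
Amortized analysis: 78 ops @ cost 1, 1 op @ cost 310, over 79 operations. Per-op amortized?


Formula: Amortized cost = Total cost / Operations
Total cost = (78 * 1) + (1 * 310)
Total cost = 78 + 310 = 388
Amortized = 388 / 79 = 4.9114

4.9114


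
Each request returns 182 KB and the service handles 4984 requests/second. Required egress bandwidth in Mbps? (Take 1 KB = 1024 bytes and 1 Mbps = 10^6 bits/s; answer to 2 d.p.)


Formula: Mbps = payload_bytes * RPS * 8 / 1e6
Payload per request = 182 KB = 182 * 1024 = 186368 bytes
Total bytes/sec = 186368 * 4984 = 928858112
Total bits/sec = 928858112 * 8 = 7430864896
Mbps = 7430864896 / 1e6 = 7430.86

7430.86 Mbps


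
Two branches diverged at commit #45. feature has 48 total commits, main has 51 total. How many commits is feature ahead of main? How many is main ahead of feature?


Common ancestor: commit #45
feature commits after divergence: 48 - 45 = 3
main commits after divergence: 51 - 45 = 6
feature is 3 commits ahead of main
main is 6 commits ahead of feature

feature ahead: 3, main ahead: 6


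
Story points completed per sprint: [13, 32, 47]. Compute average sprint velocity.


Formula: Avg velocity = Total points / Number of sprints
Points: [13, 32, 47]
Sum = 13 + 32 + 47 = 92
Avg velocity = 92 / 3 = 30.67 points/sprint

30.67 points/sprint


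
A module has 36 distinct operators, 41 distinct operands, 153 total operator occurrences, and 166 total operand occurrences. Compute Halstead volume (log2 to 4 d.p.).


Formula: V = N * log2(η), where N = N1 + N2 and η = η1 + η2
η = 36 + 41 = 77
N = 153 + 166 = 319
log2(77) ≈ 6.2668
V = 319 * 6.2668 = 1999.11

1999.11


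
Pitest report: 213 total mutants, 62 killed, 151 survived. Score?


Mutation score = killed / total * 100
Mutation score = 62 / 213 * 100
Mutation score = 29.11%

29.11%


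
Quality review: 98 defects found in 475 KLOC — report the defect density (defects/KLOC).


Defect density = defects / KLOC
Defect density = 98 / 475
Defect density = 0.206 defects/KLOC

0.206 defects/KLOC


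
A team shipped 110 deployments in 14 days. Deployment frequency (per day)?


Formula: deployments per day = releases / days
= 110 / 14
= 7.857 deploys/day
(equivalently, 55.0 deploys/week)

7.857 deploys/day


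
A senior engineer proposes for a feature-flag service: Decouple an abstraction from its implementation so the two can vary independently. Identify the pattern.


This matches the Bridge pattern

Bridge


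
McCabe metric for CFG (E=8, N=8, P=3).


Formula: V(G) = E - N + 2P
V(G) = 8 - 8 + 2*3
V(G) = 0 + 6
V(G) = 6

6


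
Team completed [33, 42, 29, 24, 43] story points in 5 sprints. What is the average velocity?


Formula: Avg velocity = Total points / Number of sprints
Points: [33, 42, 29, 24, 43]
Sum = 33 + 42 + 29 + 24 + 43 = 171
Avg velocity = 171 / 5 = 34.2 points/sprint

34.2 points/sprint


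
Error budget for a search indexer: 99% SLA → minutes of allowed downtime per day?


Formula: allowed downtime = period * (100 - SLA) / 100
Period (day) = 1440 minutes
Unavailability fraction = (100 - 99.0) / 100
Allowed downtime = 1440 * (100 - 99.0) / 100
Allowed downtime = 14.4 minutes

14.4 minutes


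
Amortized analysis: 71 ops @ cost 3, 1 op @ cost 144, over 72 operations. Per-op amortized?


Formula: Amortized cost = Total cost / Operations
Total cost = (71 * 3) + (1 * 144)
Total cost = 213 + 144 = 357
Amortized = 357 / 72 = 4.9583

4.9583


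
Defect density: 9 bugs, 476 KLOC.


Defect density = defects / KLOC
Defect density = 9 / 476
Defect density = 0.019 defects/KLOC

0.019 defects/KLOC


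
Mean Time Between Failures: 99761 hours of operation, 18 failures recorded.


Formula: MTBF = Total operating time / Number of failures
MTBF = 99761 / 18
MTBF = 5542.28 hours

5542.28 hours


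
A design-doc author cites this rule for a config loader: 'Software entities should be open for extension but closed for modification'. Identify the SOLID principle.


This describes the Open/Closed Principle (OCP)

Open/Closed Principle (OCP)


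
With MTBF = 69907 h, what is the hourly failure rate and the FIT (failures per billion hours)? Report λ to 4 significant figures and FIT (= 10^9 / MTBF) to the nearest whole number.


Formula: λ = 1 / MTBF; FIT = λ × 1e9 = 1e9 / MTBF
λ = 1 / 69907 ≈ 1.430e-05 failures/hour
FIT = 1e9 / 69907 ≈ 14305 failures per 1e9 hours (nearest whole number)

λ = 1.430e-05 /h, FIT = 14305


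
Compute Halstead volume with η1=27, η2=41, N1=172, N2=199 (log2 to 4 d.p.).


Formula: V = N * log2(η), where N = N1 + N2 and η = η1 + η2
η = 27 + 41 = 68
N = 172 + 199 = 371
log2(68) ≈ 6.0875
V = 371 * 6.0875 = 2258.46

2258.46


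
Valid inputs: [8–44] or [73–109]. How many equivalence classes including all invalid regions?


Valid ranges: [8,44] and [73,109]
Class 1: x < 8 — invalid
Class 2: 8 ≤ x ≤ 44 — valid
Class 3: 44 < x < 73 — invalid (gap between ranges)
Class 4: 73 ≤ x ≤ 109 — valid
Class 5: x > 109 — invalid
Total equivalence classes: 5

5 equivalence classes


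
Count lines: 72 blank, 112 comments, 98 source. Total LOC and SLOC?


Total LOC = blank + comment + code
Total LOC = 72 + 112 + 98 = 282
SLOC (source only) = code = 98

Total LOC: 282, SLOC: 98


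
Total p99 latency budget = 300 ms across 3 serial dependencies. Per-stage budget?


Formula: per_stage = total_budget / stages
per_stage = 300 / 3
per_stage = 100.0 ms

100.0 ms


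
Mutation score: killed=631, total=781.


Mutation score = killed / total * 100
Mutation score = 631 / 781 * 100
Mutation score = 80.79%

80.79%


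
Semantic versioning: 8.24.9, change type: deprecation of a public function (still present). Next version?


Current: 8.24.9
Change category: 'deprecation of a public function (still present)' → minor bump
SemVer rule: minor bump → increment MINOR, reset PATCH to 0 (MAJOR unchanged)
New: 8.25.0

8.25.0


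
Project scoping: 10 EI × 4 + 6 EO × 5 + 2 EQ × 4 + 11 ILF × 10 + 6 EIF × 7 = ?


UFP = EI*4 + EO*5 + EQ*4 + ILF*10 + EIF*7
UFP = 10*4 + 6*5 + 2*4 + 11*10 + 6*7
UFP = 40 + 30 + 8 + 110 + 42
UFP = 230

230


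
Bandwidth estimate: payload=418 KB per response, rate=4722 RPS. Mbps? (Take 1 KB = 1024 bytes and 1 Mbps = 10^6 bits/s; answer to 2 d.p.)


Formula: Mbps = payload_bytes * RPS * 8 / 1e6
Payload per request = 418 KB = 418 * 1024 = 428032 bytes
Total bytes/sec = 428032 * 4722 = 2021167104
Total bits/sec = 2021167104 * 8 = 16169336832
Mbps = 16169336832 / 1e6 = 16169.34

16169.34 Mbps


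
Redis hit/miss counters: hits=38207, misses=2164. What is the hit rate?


Formula: hit rate = hits / (hits + misses) * 100
hit rate = 38207 / (38207 + 2164) * 100
hit rate = 38207 / 40371 * 100
hit rate = 94.64%

94.64%


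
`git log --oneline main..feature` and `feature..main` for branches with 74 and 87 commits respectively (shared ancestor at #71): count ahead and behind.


Common ancestor: commit #71
feature commits after divergence: 74 - 71 = 3
main commits after divergence: 87 - 71 = 16
feature is 3 commits ahead of main
main is 16 commits ahead of feature

feature ahead: 3, main ahead: 16


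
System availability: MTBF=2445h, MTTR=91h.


Availability = MTBF / (MTBF + MTTR)
Availability = 2445 / (2445 + 91)
Availability = 2445 / 2536
Availability = 96.4117%

96.4117%


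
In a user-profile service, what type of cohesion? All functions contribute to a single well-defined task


Reasoning: Best: single purpose
Type: Functional cohesion

Functional cohesion


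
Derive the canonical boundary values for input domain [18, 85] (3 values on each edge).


Range: [18, 85]
Boundaries: just below min, min, min+1, max-1, max, just above max
Values: [17, 18, 19, 84, 85, 86]

[17, 18, 19, 84, 85, 86]


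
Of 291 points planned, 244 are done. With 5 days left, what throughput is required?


Formula: Required rate = Remaining points / Days left
Remaining = 291 - 244 = 47 points
Required rate = 47 / 5 = 9.4 points/day

9.4 points/day


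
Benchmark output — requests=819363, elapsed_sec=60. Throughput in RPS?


Formula: throughput = requests / seconds
throughput = 819363 / 60
throughput = 13656.05 requests/second

13656.05 requests/second


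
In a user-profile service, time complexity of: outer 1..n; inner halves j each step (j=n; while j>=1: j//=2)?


Reasoning: n times log n
Complexity: O(n log n)

O(n log n)


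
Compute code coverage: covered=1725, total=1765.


Coverage = covered / total * 100
Coverage = 1725 / 1765 * 100
Coverage = 97.73%

97.73%


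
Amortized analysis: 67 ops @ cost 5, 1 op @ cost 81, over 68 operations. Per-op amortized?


Formula: Amortized cost = Total cost / Operations
Total cost = (67 * 5) + (1 * 81)
Total cost = 335 + 81 = 416
Amortized = 416 / 68 = 6.1176

6.1176


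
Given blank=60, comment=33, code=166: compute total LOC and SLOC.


Total LOC = blank + comment + code
Total LOC = 60 + 33 + 166 = 259
SLOC (source only) = code = 166

Total LOC: 259, SLOC: 166


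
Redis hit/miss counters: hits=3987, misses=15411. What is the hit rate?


Formula: hit rate = hits / (hits + misses) * 100
hit rate = 3987 / (3987 + 15411) * 100
hit rate = 3987 / 19398 * 100
hit rate = 20.55%

20.55%


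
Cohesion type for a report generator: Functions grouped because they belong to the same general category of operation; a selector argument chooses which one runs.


Reasoning: Grouped by category of activity, not by data or sequence
Type: Logical cohesion

Logical cohesion


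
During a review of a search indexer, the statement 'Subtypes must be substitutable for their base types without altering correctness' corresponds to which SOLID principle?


This describes the Liskov Substitution Principle (LSP)

Liskov Substitution Principle (LSP)


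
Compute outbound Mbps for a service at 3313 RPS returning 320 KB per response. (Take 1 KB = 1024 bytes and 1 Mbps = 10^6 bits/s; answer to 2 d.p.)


Formula: Mbps = payload_bytes * RPS * 8 / 1e6
Payload per request = 320 KB = 320 * 1024 = 327680 bytes
Total bytes/sec = 327680 * 3313 = 1085603840
Total bits/sec = 1085603840 * 8 = 8684830720
Mbps = 8684830720 / 1e6 = 8684.83

8684.83 Mbps


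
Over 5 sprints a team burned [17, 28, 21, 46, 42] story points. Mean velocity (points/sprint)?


Formula: Avg velocity = Total points / Number of sprints
Points: [17, 28, 21, 46, 42]
Sum = 17 + 28 + 21 + 46 + 42 = 154
Avg velocity = 154 / 5 = 30.8 points/sprint

30.8 points/sprint


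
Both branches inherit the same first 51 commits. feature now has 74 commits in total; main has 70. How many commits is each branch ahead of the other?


Common ancestor: commit #51
feature commits after divergence: 74 - 51 = 23
main commits after divergence: 70 - 51 = 19
feature is 23 commits ahead of main
main is 19 commits ahead of feature

feature ahead: 23, main ahead: 19


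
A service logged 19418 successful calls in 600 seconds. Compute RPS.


Formula: throughput = requests / seconds
throughput = 19418 / 600
throughput = 32.36 requests/second

32.36 requests/second


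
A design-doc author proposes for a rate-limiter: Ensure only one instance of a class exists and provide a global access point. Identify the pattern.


This matches the Singleton pattern

Singleton


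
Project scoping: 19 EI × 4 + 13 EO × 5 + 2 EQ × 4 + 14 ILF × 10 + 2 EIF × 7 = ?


UFP = EI*4 + EO*5 + EQ*4 + ILF*10 + EIF*7
UFP = 19*4 + 13*5 + 2*4 + 14*10 + 2*7
UFP = 76 + 65 + 8 + 140 + 14
UFP = 303

303


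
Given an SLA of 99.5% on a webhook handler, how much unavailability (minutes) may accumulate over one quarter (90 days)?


Formula: allowed downtime = period * (100 - SLA) / 100
Period (quarter (90 days)) = 129600 minutes
Unavailability fraction = (100 - 99.5) / 100
Allowed downtime = 129600 * (100 - 99.5) / 100
Allowed downtime = 648.0 minutes

648.0 minutes


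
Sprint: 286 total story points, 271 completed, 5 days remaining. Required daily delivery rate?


Formula: Required rate = Remaining points / Days left
Remaining = 286 - 271 = 15 points
Required rate = 15 / 5 = 3.0 points/day

3.0 points/day


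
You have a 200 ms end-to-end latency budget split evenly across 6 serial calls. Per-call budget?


Formula: per_stage = total_budget / stages
per_stage = 200 / 6
per_stage = 33.33 ms

33.33 ms


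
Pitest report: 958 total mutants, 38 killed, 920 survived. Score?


Mutation score = killed / total * 100
Mutation score = 38 / 958 * 100
Mutation score = 3.97%

3.97%


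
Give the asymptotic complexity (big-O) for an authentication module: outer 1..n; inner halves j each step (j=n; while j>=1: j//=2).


Reasoning: n times log n
Complexity: O(n log n)

O(n log n)


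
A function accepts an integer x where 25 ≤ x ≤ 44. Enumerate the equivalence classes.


Valid range: [25, 44]
Class 1: x < 25 — invalid
Class 2: 25 ≤ x ≤ 44 — valid
Class 3: x > 44 — invalid
Total equivalence classes: 3

3 equivalence classes


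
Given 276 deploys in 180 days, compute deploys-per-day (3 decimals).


Formula: deployments per day = releases / days
= 276 / 180
= 1.533 deploys/day
(equivalently, 10.73 deploys/week)

1.533 deploys/day


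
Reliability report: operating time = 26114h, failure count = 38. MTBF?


Formula: MTBF = Total operating time / Number of failures
MTBF = 26114 / 38
MTBF = 687.21 hours

687.21 hours


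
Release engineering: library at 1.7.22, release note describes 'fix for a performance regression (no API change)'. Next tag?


Current: 1.7.22
Change category: 'fix for a performance regression (no API change)' → patch bump
SemVer rule: patch bump → increment PATCH (MAJOR and MINOR unchanged)
New: 1.7.23

1.7.23


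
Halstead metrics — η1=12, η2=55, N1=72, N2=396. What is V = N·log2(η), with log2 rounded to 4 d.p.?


Formula: V = N * log2(η), where N = N1 + N2 and η = η1 + η2
η = 12 + 55 = 67
N = 72 + 396 = 468
log2(67) ≈ 6.0661
V = 468 * 6.0661 = 2838.93

2838.93


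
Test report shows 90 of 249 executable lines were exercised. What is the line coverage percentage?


Coverage = covered / total * 100
Coverage = 90 / 249 * 100
Coverage = 36.14%

36.14%


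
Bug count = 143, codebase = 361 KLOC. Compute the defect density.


Defect density = defects / KLOC
Defect density = 143 / 361
Defect density = 0.396 defects/KLOC

0.396 defects/KLOC


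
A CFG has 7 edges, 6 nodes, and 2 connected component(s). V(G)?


Formula: V(G) = E - N + 2P
V(G) = 7 - 6 + 2*2
V(G) = 1 + 4
V(G) = 5

5


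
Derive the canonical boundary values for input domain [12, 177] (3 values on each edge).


Range: [12, 177]
Boundaries: just below min, min, min+1, max-1, max, just above max
Values: [11, 12, 13, 176, 177, 178]

[11, 12, 13, 176, 177, 178]


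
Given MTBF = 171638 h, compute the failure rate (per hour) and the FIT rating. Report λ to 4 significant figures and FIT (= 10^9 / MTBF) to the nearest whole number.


Formula: λ = 1 / MTBF; FIT = λ × 1e9 = 1e9 / MTBF
λ = 1 / 171638 ≈ 5.826e-06 failures/hour
FIT = 1e9 / 171638 ≈ 5826 failures per 1e9 hours (nearest whole number)

λ = 5.826e-06 /h, FIT = 5826


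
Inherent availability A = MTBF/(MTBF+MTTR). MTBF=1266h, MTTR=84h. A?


Availability = MTBF / (MTBF + MTTR)
Availability = 1266 / (1266 + 84)
Availability = 1266 / 1350
Availability = 93.7778%

93.7778%


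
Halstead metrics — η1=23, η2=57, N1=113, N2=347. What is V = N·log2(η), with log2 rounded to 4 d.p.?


Formula: V = N * log2(η), where N = N1 + N2 and η = η1 + η2
η = 23 + 57 = 80
N = 113 + 347 = 460
log2(80) ≈ 6.3219
V = 460 * 6.3219 = 2908.07

2908.07


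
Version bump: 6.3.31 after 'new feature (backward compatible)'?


Current: 6.3.31
Change category: 'new feature (backward compatible)' → minor bump
SemVer rule: minor bump → increment MINOR, reset PATCH to 0 (MAJOR unchanged)
New: 6.4.0

6.4.0


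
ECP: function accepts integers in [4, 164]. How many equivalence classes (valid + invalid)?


Valid range: [4, 164]
Class 1: x < 4 — invalid
Class 2: 4 ≤ x ≤ 164 — valid
Class 3: x > 164 — invalid
Total equivalence classes: 3

3 equivalence classes


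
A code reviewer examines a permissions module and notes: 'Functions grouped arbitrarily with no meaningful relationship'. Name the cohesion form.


Reasoning: Worst: random grouping
Type: Coincidental cohesion

Coincidental cohesion


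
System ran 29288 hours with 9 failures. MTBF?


Formula: MTBF = Total operating time / Number of failures
MTBF = 29288 / 9
MTBF = 3254.22 hours

3254.22 hours


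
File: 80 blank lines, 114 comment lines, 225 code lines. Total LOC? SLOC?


Total LOC = blank + comment + code
Total LOC = 80 + 114 + 225 = 419
SLOC (source only) = code = 225

Total LOC: 419, SLOC: 225


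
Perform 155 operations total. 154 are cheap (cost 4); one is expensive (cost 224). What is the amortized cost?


Formula: Amortized cost = Total cost / Operations
Total cost = (154 * 4) + (1 * 224)
Total cost = 616 + 224 = 840
Amortized = 840 / 155 = 5.4194

5.4194


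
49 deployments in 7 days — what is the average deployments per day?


Formula: deployments per day = releases / days
= 49 / 7
= 7.0 deploys/day
(equivalently, 49.0 deploys/week)

7.0 deploys/day


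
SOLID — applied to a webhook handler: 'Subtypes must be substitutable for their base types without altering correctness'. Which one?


This describes the Liskov Substitution Principle (LSP)

Liskov Substitution Principle (LSP)


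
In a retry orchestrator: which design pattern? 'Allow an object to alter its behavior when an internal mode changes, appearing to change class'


This matches the State pattern

State


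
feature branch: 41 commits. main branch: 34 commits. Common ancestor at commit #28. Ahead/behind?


Common ancestor: commit #28
feature commits after divergence: 41 - 28 = 13
main commits after divergence: 34 - 28 = 6
feature is 13 commits ahead of main
main is 6 commits ahead of feature

feature ahead: 13, main ahead: 6


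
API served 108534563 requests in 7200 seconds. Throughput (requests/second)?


Formula: throughput = requests / seconds
throughput = 108534563 / 7200
throughput = 15074.24 requests/second

15074.24 requests/second


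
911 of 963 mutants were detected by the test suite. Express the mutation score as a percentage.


Mutation score = killed / total * 100
Mutation score = 911 / 963 * 100
Mutation score = 94.6%

94.6%


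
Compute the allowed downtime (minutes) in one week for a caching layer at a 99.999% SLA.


Formula: allowed downtime = period * (100 - SLA) / 100
Period (week) = 10080 minutes
Unavailability fraction = (100 - 99.999) / 100
Allowed downtime = 10080 * (100 - 99.999) / 100
Allowed downtime = 0.1008 minutes

0.1008 minutes


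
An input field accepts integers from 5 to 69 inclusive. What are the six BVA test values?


Range: [5, 69]
Boundaries: just below min, min, min+1, max-1, max, just above max
Values: [4, 5, 6, 68, 69, 70]

[4, 5, 6, 68, 69, 70]
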